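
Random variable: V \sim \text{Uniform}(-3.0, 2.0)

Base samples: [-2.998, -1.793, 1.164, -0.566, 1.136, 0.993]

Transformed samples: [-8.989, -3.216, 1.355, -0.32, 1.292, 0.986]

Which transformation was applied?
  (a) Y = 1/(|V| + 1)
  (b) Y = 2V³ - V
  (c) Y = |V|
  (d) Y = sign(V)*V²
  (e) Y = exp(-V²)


Checking option (d) Y = sign(V)*V²:
  V = -2.998 -> Y = -8.989 ✓
  V = -1.793 -> Y = -3.216 ✓
  V = 1.164 -> Y = 1.355 ✓
All samples match this transformation.

(d) sign(V)*V²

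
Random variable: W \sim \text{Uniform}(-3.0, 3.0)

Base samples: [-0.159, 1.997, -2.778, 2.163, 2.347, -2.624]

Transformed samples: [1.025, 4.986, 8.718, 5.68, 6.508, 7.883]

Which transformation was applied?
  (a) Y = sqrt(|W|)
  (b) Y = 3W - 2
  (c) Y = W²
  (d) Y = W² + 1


Checking option (d) Y = W² + 1:
  W = -0.159 -> Y = 1.025 ✓
  W = 1.997 -> Y = 4.986 ✓
  W = -2.778 -> Y = 8.718 ✓
All samples match this transformation.

(d) W² + 1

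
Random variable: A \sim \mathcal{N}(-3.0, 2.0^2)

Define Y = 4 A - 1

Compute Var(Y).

For Y = aA + b: Var(Y) = a² * Var(A)
Var(A) = 2.0^2 = 4
Var(Y) = 4² * 4 = 16 * 4 = 64

64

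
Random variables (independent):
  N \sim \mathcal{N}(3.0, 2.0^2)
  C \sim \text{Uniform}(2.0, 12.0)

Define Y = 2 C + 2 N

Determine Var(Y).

For independent RVs: Var(aX + bY) = a²Var(X) + b²Var(Y)
Var(N) = 4
Var(C) = 8.3333333
Var(Y) = 2²*4 + 2²*8.3333333
= 4*4 + 4*8.3333333 = 49.333333

49.333333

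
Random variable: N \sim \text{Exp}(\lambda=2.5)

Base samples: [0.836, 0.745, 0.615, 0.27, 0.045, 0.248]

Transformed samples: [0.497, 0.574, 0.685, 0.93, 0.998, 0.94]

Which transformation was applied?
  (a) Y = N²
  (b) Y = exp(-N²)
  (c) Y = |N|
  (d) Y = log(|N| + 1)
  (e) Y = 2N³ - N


Checking option (b) Y = exp(-N²):
  N = 0.836 -> Y = 0.497 ✓
  N = 0.745 -> Y = 0.574 ✓
  N = 0.615 -> Y = 0.685 ✓
All samples match this transformation.

(b) exp(-N²)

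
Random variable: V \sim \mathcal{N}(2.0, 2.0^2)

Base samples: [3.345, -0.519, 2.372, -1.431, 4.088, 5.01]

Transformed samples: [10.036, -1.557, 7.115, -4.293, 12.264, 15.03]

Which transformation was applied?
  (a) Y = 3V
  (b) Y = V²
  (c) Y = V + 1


Checking option (a) Y = 3V:
  V = 3.345 -> Y = 10.036 ✓
  V = -0.519 -> Y = -1.557 ✓
  V = 2.372 -> Y = 7.115 ✓
All samples match this transformation.

(a) 3V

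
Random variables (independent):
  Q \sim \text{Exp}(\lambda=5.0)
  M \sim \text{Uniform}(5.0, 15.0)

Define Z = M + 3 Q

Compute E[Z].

E[Z] = 3*E[Q] + 1*E[M]
E[Q] = 0.2
E[M] = 10
E[Z] = 3*0.2 + 1*10 = 10.6

10.6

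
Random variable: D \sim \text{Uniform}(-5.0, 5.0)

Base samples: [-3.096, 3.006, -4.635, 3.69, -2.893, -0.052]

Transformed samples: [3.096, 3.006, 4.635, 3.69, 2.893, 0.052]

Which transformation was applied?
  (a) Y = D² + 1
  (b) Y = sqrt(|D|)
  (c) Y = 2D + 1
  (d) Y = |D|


Checking option (d) Y = |D|:
  D = -3.096 -> Y = 3.096 ✓
  D = 3.006 -> Y = 3.006 ✓
  D = -4.635 -> Y = 4.635 ✓
All samples match this transformation.

(d) |D|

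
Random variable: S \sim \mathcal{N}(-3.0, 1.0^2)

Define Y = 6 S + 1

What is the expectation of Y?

For Y = 6S + 1:
E[Y] = 6 * E[S] + 1
E[S] = -3.0 = -3
E[Y] = 6 * (-3) + 1 = -17

-17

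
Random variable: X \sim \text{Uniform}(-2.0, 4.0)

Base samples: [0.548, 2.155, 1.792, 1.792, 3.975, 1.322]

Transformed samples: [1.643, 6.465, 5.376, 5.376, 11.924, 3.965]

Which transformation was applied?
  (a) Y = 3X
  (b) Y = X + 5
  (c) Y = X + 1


Checking option (a) Y = 3X:
  X = 0.548 -> Y = 1.643 ✓
  X = 2.155 -> Y = 6.465 ✓
  X = 1.792 -> Y = 5.376 ✓
All samples match this transformation.

(a) 3X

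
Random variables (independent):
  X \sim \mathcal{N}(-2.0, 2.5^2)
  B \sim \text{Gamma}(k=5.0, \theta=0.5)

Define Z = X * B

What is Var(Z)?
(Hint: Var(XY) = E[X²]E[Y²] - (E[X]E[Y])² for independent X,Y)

Var(XY) = E[X²]E[Y²] - (E[X]E[Y])²
E[X] = -2, Var(X) = 6.25
E[B] = 2.5, Var(B) = 1.25
E[X²] = 6.25 + (-2)² = 10.25
E[B²] = 1.25 + 2.5² = 7.5
Var(Z) = 10.25*7.5 - (-2*2.5)²
= 76.875 - 25 = 51.875

51.875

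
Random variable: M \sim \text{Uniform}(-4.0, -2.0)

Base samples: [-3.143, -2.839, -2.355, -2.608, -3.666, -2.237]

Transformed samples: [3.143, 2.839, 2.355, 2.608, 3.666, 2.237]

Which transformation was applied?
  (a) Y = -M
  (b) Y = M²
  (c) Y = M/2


Checking option (a) Y = -M:
  M = -3.143 -> Y = 3.143 ✓
  M = -2.839 -> Y = 2.839 ✓
  M = -2.355 -> Y = 2.355 ✓
All samples match this transformation.

(a) -M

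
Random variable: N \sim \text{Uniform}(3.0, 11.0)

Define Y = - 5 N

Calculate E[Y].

For Y = -5N:
E[Y] = -5 * E[N]
E[N] = (3 + 11)/2 = 7
E[Y] = -5 * 7 = -35

-35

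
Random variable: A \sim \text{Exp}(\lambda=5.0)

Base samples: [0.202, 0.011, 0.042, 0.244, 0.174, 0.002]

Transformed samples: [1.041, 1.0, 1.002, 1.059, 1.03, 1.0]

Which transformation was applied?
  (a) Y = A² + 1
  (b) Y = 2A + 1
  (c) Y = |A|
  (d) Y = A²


Checking option (a) Y = A² + 1:
  A = 0.202 -> Y = 1.041 ✓
  A = 0.011 -> Y = 1.0 ✓
  A = 0.042 -> Y = 1.002 ✓
All samples match this transformation.

(a) A² + 1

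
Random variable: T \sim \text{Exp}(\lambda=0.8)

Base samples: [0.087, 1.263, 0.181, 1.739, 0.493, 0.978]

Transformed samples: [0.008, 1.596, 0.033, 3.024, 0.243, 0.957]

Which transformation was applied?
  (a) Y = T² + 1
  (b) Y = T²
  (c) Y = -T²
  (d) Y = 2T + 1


Checking option (b) Y = T²:
  T = 0.087 -> Y = 0.008 ✓
  T = 1.263 -> Y = 1.596 ✓
  T = 0.181 -> Y = 0.033 ✓
All samples match this transformation.

(b) T²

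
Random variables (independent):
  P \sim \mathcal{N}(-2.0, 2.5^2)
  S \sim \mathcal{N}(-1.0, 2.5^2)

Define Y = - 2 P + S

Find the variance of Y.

For independent RVs: Var(aX + bY) = a²Var(X) + b²Var(Y)
Var(P) = 6.25
Var(S) = 6.25
Var(Y) = (-2)²*6.25 + 1²*6.25
= 4*6.25 + 1*6.25 = 31.25

31.25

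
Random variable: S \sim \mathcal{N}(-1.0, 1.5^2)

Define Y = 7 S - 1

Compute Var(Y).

For Y = aS + b: Var(Y) = a² * Var(S)
Var(S) = 1.5^2 = 2.25
Var(Y) = 7² * 2.25 = 49 * 2.25 = 110.25

110.25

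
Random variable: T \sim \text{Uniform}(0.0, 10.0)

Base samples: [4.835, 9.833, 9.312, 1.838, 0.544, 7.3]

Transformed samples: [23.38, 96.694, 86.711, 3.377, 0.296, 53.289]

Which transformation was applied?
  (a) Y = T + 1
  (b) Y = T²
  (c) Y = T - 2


Checking option (b) Y = T²:
  T = 4.835 -> Y = 23.38 ✓
  T = 9.833 -> Y = 96.694 ✓
  T = 9.312 -> Y = 86.711 ✓
All samples match this transformation.

(b) T²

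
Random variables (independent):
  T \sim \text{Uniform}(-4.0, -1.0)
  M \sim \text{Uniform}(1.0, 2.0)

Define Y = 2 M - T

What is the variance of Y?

For independent RVs: Var(aX + bY) = a²Var(X) + b²Var(Y)
Var(T) = 0.75
Var(M) = 0.083333333
Var(Y) = (-1)²*0.75 + 2²*0.083333333
= 1*0.75 + 4*0.083333333 = 1.0833333

1.0833333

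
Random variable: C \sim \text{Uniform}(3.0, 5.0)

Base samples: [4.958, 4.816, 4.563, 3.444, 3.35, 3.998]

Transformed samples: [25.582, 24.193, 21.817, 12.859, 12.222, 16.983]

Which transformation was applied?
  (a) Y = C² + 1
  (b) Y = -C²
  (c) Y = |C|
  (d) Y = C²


Checking option (a) Y = C² + 1:
  C = 4.958 -> Y = 25.582 ✓
  C = 4.816 -> Y = 24.193 ✓
  C = 4.563 -> Y = 21.817 ✓
All samples match this transformation.

(a) C² + 1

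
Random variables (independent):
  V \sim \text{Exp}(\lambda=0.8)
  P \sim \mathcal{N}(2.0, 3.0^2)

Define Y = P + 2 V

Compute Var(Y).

For independent RVs: Var(aX + bY) = a²Var(X) + b²Var(Y)
Var(V) = 1.5625
Var(P) = 9
Var(Y) = 2²*1.5625 + 1²*9
= 4*1.5625 + 1*9 = 15.25

15.25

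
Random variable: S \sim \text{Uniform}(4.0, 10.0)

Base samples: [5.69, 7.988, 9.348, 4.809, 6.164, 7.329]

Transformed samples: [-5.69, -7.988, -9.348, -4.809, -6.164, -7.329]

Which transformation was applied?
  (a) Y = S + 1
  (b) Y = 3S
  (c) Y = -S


Checking option (c) Y = -S:
  S = 5.69 -> Y = -5.69 ✓
  S = 7.988 -> Y = -7.988 ✓
  S = 9.348 -> Y = -9.348 ✓
All samples match this transformation.

(c) -S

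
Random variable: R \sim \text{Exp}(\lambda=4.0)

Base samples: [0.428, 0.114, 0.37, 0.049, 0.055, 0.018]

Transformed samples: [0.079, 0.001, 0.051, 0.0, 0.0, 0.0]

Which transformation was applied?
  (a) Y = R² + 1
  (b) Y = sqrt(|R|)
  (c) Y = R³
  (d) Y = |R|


Checking option (c) Y = R³:
  R = 0.428 -> Y = 0.079 ✓
  R = 0.114 -> Y = 0.001 ✓
  R = 0.37 -> Y = 0.051 ✓
All samples match this transformation.

(c) R³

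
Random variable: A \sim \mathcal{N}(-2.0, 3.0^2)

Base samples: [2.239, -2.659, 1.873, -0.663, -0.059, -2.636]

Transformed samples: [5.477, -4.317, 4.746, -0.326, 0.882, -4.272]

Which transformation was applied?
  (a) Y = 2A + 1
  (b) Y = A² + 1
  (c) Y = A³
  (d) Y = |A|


Checking option (a) Y = 2A + 1:
  A = 2.239 -> Y = 5.477 ✓
  A = -2.659 -> Y = -4.317 ✓
  A = 1.873 -> Y = 4.746 ✓
All samples match this transformation.

(a) 2A + 1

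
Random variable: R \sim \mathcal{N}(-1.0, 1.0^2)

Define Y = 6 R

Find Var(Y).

For Y = aR + b: Var(Y) = a² * Var(R)
Var(R) = 1.0^2 = 1
Var(Y) = 6² * 1 = 36 * 1 = 36

36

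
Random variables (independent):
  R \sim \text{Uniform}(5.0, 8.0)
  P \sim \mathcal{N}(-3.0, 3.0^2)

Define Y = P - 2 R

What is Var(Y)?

For independent RVs: Var(aX + bY) = a²Var(X) + b²Var(Y)
Var(R) = 0.75
Var(P) = 9
Var(Y) = (-2)²*0.75 + 1²*9
= 4*0.75 + 1*9 = 12

12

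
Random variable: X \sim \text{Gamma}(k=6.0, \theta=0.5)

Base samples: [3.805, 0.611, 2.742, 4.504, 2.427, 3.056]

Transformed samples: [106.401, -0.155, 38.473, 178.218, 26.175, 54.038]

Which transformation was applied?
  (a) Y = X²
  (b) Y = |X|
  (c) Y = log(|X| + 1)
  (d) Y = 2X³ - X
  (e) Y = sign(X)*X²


Checking option (d) Y = 2X³ - X:
  X = 3.805 -> Y = 106.401 ✓
  X = 0.611 -> Y = -0.155 ✓
  X = 2.742 -> Y = 38.473 ✓
All samples match this transformation.

(d) 2X³ - X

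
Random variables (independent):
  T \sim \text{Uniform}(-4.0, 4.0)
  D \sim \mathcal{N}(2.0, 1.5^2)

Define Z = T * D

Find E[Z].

For independent RVs: E[XY] = E[X]*E[Y]
E[T] = 0
E[D] = 2
E[Z] = 0 * 2 = 0

0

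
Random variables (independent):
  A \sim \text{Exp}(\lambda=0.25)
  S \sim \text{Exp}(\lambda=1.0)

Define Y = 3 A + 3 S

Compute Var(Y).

For independent RVs: Var(aX + bY) = a²Var(X) + b²Var(Y)
Var(A) = 16
Var(S) = 1
Var(Y) = 3²*16 + 3²*1
= 9*16 + 9*1 = 153

153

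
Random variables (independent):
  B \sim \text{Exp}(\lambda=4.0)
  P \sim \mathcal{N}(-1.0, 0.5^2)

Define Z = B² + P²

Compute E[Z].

E[Z] = E[B²] + E[P²]
E[B²] = Var(B) + E[B]² = 0.0625 + 0.0625 = 0.125
E[P²] = Var(P) + E[P]² = 0.25 + 1 = 1.25
E[Z] = 0.125 + 1.25 = 1.375

1.375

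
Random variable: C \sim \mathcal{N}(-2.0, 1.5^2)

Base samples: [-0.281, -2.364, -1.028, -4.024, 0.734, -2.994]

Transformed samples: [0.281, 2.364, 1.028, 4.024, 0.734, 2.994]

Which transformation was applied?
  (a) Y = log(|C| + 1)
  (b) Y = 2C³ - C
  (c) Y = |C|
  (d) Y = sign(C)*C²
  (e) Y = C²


Checking option (c) Y = |C|:
  C = -0.281 -> Y = 0.281 ✓
  C = -2.364 -> Y = 2.364 ✓
  C = -1.028 -> Y = 1.028 ✓
All samples match this transformation.

(c) |C|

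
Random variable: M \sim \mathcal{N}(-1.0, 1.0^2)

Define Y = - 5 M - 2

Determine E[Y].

For Y = -5M - 2:
E[Y] = -5 * E[M] - 2
E[M] = -1.0 = -1
E[Y] = -5 * (-1) - 2 = 3

3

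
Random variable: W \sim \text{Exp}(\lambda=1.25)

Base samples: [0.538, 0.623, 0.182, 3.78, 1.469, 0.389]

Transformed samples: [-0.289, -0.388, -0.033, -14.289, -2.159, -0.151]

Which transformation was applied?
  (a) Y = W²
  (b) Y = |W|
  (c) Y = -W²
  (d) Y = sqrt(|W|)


Checking option (c) Y = -W²:
  W = 0.538 -> Y = -0.289 ✓
  W = 0.623 -> Y = -0.388 ✓
  W = 0.182 -> Y = -0.033 ✓
All samples match this transformation.

(c) -W²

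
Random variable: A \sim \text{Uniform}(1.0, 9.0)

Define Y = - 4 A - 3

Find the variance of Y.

For Y = aA + b: Var(Y) = a² * Var(A)
Var(A) = (9 - 1)^2/12 = 5.3333333
Var(Y) = (-4)² * 5.3333333 = 16 * 5.3333333 = 85.333333

85.333333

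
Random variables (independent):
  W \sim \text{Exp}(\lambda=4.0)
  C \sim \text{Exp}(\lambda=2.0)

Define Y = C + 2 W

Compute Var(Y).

For independent RVs: Var(aX + bY) = a²Var(X) + b²Var(Y)
Var(W) = 0.0625
Var(C) = 0.25
Var(Y) = 2²*0.0625 + 1²*0.25
= 4*0.0625 + 1*0.25 = 0.5

0.5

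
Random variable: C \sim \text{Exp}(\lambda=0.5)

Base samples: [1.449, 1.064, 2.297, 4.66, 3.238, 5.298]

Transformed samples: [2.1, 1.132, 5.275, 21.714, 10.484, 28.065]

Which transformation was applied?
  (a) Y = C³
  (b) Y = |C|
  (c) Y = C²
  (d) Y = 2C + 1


Checking option (c) Y = C²:
  C = 1.449 -> Y = 2.1 ✓
  C = 1.064 -> Y = 1.132 ✓
  C = 2.297 -> Y = 5.275 ✓
All samples match this transformation.

(c) C²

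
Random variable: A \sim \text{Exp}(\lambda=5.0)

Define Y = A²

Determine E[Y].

E[A²] = Var(A) + (E[A])² = 0.04 + 0.04 = 0.08

0.08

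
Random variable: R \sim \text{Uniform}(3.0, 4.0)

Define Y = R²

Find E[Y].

Using E[X²] = Var(X) + (E[X])²:
E[R] = 3.5
Var(R) = (4 - 3)^2/12 = 0.083333333
E[R²] = 0.083333333 + 3.5² = 0.083333333 + 12.25 = 12.333333

12.333333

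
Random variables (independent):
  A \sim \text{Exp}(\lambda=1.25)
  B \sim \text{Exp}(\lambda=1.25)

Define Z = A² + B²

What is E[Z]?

E[Z] = E[A²] + E[B²]
E[A²] = Var(A) + E[A]² = 0.64 + 0.64 = 1.28
E[B²] = Var(B) + E[B]² = 0.64 + 0.64 = 1.28
E[Z] = 1.28 + 1.28 = 2.56

2.56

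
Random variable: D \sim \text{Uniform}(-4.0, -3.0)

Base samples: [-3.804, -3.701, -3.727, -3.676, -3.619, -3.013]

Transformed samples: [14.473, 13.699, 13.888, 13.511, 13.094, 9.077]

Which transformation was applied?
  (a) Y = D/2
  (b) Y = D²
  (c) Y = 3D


Checking option (b) Y = D²:
  D = -3.804 -> Y = 14.473 ✓
  D = -3.701 -> Y = 13.699 ✓
  D = -3.727 -> Y = 13.888 ✓
All samples match this transformation.

(b) D²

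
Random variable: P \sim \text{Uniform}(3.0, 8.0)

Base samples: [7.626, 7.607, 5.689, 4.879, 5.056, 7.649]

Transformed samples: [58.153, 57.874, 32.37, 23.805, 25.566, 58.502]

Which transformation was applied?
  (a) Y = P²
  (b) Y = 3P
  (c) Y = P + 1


Checking option (a) Y = P²:
  P = 7.626 -> Y = 58.153 ✓
  P = 7.607 -> Y = 57.874 ✓
  P = 5.689 -> Y = 32.37 ✓
All samples match this transformation.

(a) P²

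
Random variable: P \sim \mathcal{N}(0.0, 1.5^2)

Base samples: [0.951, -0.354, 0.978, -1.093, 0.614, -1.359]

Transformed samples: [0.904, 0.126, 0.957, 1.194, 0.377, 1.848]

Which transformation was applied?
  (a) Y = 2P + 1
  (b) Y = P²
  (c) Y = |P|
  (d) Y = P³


Checking option (b) Y = P²:
  P = 0.951 -> Y = 0.904 ✓
  P = -0.354 -> Y = 0.126 ✓
  P = 0.978 -> Y = 0.957 ✓
All samples match this transformation.

(b) P²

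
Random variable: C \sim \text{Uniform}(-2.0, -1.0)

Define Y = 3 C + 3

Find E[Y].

For Y = 3C + 3:
E[Y] = 3 * E[C] + 3
E[C] = (-2 - 1)/2 = -1.5
E[Y] = 3 * (-1.5) + 3 = -1.5

-1.5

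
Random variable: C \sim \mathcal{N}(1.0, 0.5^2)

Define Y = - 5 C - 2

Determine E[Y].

For Y = -5C - 2:
E[Y] = -5 * E[C] - 2
E[C] = 1.0 = 1
E[Y] = -5 * 1 - 2 = -7

-7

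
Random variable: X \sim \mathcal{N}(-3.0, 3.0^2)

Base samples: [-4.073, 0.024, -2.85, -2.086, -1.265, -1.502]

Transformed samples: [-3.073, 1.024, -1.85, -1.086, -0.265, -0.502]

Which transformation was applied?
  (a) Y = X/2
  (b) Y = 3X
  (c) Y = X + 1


Checking option (c) Y = X + 1:
  X = -4.073 -> Y = -3.073 ✓
  X = 0.024 -> Y = 1.024 ✓
  X = -2.85 -> Y = -1.85 ✓
All samples match this transformation.

(c) X + 1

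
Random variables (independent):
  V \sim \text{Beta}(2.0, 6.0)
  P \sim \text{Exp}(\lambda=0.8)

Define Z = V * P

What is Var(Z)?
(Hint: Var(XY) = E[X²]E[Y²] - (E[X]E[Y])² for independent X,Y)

Var(XY) = E[X²]E[Y²] - (E[X]E[Y])²
E[V] = 0.25, Var(V) = 0.020833333
E[P] = 1.25, Var(P) = 1.5625
E[V²] = 0.020833333 + 0.25² = 0.083333333
E[P²] = 1.5625 + 1.25² = 3.125
Var(Z) = 0.083333333*3.125 - (0.25*1.25)²
= 0.26041667 - 0.09765625 = 0.16276042

0.16276042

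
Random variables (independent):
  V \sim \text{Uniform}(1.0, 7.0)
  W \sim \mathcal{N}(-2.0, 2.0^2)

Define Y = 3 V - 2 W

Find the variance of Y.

For independent RVs: Var(aX + bY) = a²Var(X) + b²Var(Y)
Var(V) = 3
Var(W) = 4
Var(Y) = 3²*3 + (-2)²*4
= 9*3 + 4*4 = 43

43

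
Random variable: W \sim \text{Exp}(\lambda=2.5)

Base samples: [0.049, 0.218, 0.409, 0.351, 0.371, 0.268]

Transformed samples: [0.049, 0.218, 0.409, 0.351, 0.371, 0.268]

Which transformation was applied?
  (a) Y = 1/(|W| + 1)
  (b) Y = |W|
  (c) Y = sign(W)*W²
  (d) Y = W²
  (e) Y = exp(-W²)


Checking option (b) Y = |W|:
  W = 0.049 -> Y = 0.049 ✓
  W = 0.218 -> Y = 0.218 ✓
  W = 0.409 -> Y = 0.409 ✓
All samples match this transformation.

(b) |W|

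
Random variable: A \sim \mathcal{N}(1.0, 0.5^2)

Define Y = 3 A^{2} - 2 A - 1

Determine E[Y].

E[Y] = 3*E[A²] - 2*E[A] - 1
E[A] = 1
E[A²] = Var(A) + (E[A])² = 0.25 + 1 = 1.25
E[Y] = 3*1.25 - 2*1 - 1 = 0.75

0.75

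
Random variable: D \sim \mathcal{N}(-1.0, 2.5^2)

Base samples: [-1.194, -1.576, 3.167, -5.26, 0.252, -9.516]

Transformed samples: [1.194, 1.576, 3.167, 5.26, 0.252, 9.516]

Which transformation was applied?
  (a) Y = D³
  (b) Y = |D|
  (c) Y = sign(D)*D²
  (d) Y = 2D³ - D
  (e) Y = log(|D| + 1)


Checking option (b) Y = |D|:
  D = -1.194 -> Y = 1.194 ✓
  D = -1.576 -> Y = 1.576 ✓
  D = 3.167 -> Y = 3.167 ✓
All samples match this transformation.

(b) |D|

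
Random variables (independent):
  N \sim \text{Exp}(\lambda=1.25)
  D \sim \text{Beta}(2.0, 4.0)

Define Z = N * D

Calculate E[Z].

For independent RVs: E[XY] = E[X]*E[Y]
E[N] = 0.8
E[D] = 0.33333333
E[Z] = 0.8 * 0.33333333 = 0.26666667

0.26666667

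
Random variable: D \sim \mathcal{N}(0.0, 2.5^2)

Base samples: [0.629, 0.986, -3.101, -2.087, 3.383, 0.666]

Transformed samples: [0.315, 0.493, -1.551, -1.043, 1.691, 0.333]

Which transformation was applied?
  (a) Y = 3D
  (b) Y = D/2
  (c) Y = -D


Checking option (b) Y = D/2:
  D = 0.629 -> Y = 0.315 ✓
  D = 0.986 -> Y = 0.493 ✓
  D = -3.101 -> Y = -1.551 ✓
All samples match this transformation.

(b) D/2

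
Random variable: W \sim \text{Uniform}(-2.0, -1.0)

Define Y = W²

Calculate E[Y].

Using E[X²] = Var(X) + (E[X])²:
E[W] = -1.5
Var(W) = (-1 + 2)^2/12 = 0.083333333
E[W²] = 0.083333333 + (-1.5)² = 0.083333333 + 2.25 = 2.3333333

2.3333333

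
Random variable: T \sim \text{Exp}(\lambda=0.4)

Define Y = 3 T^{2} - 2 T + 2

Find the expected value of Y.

E[Y] = 3*E[T²] - 2*E[T] + 2
E[T] = 2.5
E[T²] = Var(T) + (E[T])² = 6.25 + 6.25 = 12.5
E[Y] = 3*12.5 - 2*2.5 + 2 = 34.5

34.5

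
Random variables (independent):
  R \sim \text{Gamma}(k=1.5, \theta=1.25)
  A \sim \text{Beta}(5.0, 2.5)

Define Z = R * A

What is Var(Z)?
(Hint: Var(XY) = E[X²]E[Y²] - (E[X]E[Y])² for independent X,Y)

Var(XY) = E[X²]E[Y²] - (E[X]E[Y])²
E[R] = 1.875, Var(R) = 2.34375
E[A] = 0.66666667, Var(A) = 0.026143791
E[R²] = 2.34375 + 1.875² = 5.859375
E[A²] = 0.026143791 + 0.66666667² = 0.47058824
Var(Z) = 5.859375*0.47058824 - (1.875*0.66666667)²
= 2.7573529 - 1.5625 = 1.1948529

1.1948529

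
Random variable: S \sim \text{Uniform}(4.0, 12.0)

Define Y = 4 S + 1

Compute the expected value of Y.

For Y = 4S + 1:
E[Y] = 4 * E[S] + 1
E[S] = (4 + 12)/2 = 8
E[Y] = 4 * 8 + 1 = 33

33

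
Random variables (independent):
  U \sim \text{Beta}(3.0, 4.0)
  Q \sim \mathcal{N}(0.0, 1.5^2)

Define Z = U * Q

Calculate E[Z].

For independent RVs: E[XY] = E[X]*E[Y]
E[U] = 0.42857143
E[Q] = 0
E[Z] = 0.42857143 * 0 = 0

0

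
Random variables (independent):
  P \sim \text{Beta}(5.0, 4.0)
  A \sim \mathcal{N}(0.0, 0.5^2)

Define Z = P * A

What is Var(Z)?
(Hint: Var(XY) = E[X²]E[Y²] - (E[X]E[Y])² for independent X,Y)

Var(XY) = E[X²]E[Y²] - (E[X]E[Y])²
E[P] = 0.55555556, Var(P) = 0.024691358
E[A] = 0, Var(A) = 0.25
E[P²] = 0.024691358 + 0.55555556² = 0.33333333
E[A²] = 0.25 + 0² = 0.25
Var(Z) = 0.33333333*0.25 - (0.55555556*0)²
= 0.083333333 - 0 = 0.083333333

0.083333333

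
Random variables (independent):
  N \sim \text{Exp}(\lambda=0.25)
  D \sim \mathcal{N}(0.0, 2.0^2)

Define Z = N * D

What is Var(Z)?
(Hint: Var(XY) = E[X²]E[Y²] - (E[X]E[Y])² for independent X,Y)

Var(XY) = E[X²]E[Y²] - (E[X]E[Y])²
E[N] = 4, Var(N) = 16
E[D] = 0, Var(D) = 4
E[N²] = 16 + 4² = 32
E[D²] = 4 + 0² = 4
Var(Z) = 32*4 - (4*0)²
= 128 - 0 = 128

128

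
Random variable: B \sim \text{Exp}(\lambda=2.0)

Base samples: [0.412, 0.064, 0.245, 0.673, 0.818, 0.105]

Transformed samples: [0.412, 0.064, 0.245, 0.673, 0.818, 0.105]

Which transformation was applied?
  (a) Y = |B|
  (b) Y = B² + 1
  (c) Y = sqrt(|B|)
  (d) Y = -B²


Checking option (a) Y = |B|:
  B = 0.412 -> Y = 0.412 ✓
  B = 0.064 -> Y = 0.064 ✓
  B = 0.245 -> Y = 0.245 ✓
All samples match this transformation.

(a) |B|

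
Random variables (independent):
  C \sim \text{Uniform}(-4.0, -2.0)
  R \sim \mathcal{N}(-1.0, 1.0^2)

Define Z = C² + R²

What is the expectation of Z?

E[Z] = E[C²] + E[R²]
E[C²] = Var(C) + E[C]² = 0.33333333 + 9 = 9.3333333
E[R²] = Var(R) + E[R]² = 1 + 1 = 2
E[Z] = 9.3333333 + 2 = 11.333333

11.333333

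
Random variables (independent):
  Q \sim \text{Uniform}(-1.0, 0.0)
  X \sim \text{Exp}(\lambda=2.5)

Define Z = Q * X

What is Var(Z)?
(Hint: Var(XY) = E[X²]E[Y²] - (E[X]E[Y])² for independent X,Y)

Var(XY) = E[X²]E[Y²] - (E[X]E[Y])²
E[Q] = -0.5, Var(Q) = 0.083333333
E[X] = 0.4, Var(X) = 0.16
E[Q²] = 0.083333333 + (-0.5)² = 0.33333333
E[X²] = 0.16 + 0.4² = 0.32
Var(Z) = 0.33333333*0.32 - (-0.5*0.4)²
= 0.10666667 - 0.04 = 0.066666667

0.066666667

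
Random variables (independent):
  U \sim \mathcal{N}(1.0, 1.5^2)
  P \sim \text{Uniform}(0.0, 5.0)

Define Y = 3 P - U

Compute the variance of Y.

For independent RVs: Var(aX + bY) = a²Var(X) + b²Var(Y)
Var(U) = 2.25
Var(P) = 2.0833333
Var(Y) = (-1)²*2.25 + 3²*2.0833333
= 1*2.25 + 9*2.0833333 = 21

21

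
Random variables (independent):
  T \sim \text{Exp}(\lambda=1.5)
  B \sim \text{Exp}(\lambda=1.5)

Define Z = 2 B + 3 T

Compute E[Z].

E[Z] = 3*E[T] + 2*E[B]
E[T] = 0.66666667
E[B] = 0.66666667
E[Z] = 3*0.66666667 + 2*0.66666667 = 3.3333333

3.3333333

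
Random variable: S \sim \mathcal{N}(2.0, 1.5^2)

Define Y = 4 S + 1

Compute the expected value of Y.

For Y = 4S + 1:
E[Y] = 4 * E[S] + 1
E[S] = 2.0 = 2
E[Y] = 4 * 2 + 1 = 9

9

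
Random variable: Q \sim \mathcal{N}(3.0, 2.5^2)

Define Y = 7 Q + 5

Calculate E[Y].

For Y = 7Q + 5:
E[Y] = 7 * E[Q] + 5
E[Q] = 3.0 = 3
E[Y] = 7 * 3 + 5 = 26

26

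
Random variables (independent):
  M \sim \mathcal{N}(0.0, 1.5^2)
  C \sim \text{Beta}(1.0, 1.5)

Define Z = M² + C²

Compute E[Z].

E[Z] = E[M²] + E[C²]
E[M²] = Var(M) + E[M]² = 2.25 + 0 = 2.25
E[C²] = Var(C) + E[C]² = 0.068571429 + 0.16 = 0.22857143
E[Z] = 2.25 + 0.22857143 = 2.4785714

2.4785714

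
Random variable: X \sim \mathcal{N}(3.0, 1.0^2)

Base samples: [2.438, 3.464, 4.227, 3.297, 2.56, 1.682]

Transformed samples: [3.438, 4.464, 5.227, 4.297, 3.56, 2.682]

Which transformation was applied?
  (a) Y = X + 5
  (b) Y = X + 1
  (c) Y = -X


Checking option (b) Y = X + 1:
  X = 2.438 -> Y = 3.438 ✓
  X = 3.464 -> Y = 4.464 ✓
  X = 4.227 -> Y = 5.227 ✓
All samples match this transformation.

(b) X + 1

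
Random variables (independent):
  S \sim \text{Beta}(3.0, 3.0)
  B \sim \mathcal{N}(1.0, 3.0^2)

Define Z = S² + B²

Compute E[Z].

E[Z] = E[S²] + E[B²]
E[S²] = Var(S) + E[S]² = 0.035714286 + 0.25 = 0.28571429
E[B²] = Var(B) + E[B]² = 9 + 1 = 10
E[Z] = 0.28571429 + 10 = 10.285714

10.285714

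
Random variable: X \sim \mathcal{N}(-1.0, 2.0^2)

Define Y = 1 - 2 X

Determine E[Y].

For Y = -2X + 1:
E[Y] = -2 * E[X] + 1
E[X] = -1.0 = -1
E[Y] = -2 * (-1) + 1 = 3

3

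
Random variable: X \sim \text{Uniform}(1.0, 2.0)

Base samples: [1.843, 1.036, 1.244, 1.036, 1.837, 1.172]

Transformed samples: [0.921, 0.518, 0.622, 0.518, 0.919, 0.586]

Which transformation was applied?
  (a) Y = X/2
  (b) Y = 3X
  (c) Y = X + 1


Checking option (a) Y = X/2:
  X = 1.843 -> Y = 0.921 ✓
  X = 1.036 -> Y = 0.518 ✓
  X = 1.244 -> Y = 0.622 ✓
All samples match this transformation.

(a) X/2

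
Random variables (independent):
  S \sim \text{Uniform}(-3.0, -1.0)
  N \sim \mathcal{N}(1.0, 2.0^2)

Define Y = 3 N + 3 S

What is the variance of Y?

For independent RVs: Var(aX + bY) = a²Var(X) + b²Var(Y)
Var(S) = 0.33333333
Var(N) = 4
Var(Y) = 3²*0.33333333 + 3²*4
= 9*0.33333333 + 9*4 = 39

39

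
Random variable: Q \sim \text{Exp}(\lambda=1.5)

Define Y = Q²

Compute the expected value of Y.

Using E[X²] = Var(X) + (E[X])²:
E[Q] = 0.66666667
Var(Q) = 1/1.5^2 = 0.44444444
E[Q²] = 0.44444444 + 0.66666667² = 0.44444444 + 0.44444444 = 0.88888889

0.88888889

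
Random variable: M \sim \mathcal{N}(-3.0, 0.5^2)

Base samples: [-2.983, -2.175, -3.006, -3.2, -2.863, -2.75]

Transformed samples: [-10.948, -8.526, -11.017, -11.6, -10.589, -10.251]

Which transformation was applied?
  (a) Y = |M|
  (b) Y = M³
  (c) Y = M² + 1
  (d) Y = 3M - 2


Checking option (d) Y = 3M - 2:
  M = -2.983 -> Y = -10.948 ✓
  M = -2.175 -> Y = -8.526 ✓
  M = -3.006 -> Y = -11.017 ✓
All samples match this transformation.

(d) 3M - 2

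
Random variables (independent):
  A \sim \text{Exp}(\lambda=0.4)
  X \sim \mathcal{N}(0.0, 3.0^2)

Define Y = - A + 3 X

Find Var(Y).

For independent RVs: Var(aX + bY) = a²Var(X) + b²Var(Y)
Var(A) = 6.25
Var(X) = 9
Var(Y) = (-1)²*6.25 + 3²*9
= 1*6.25 + 9*9 = 87.25

87.25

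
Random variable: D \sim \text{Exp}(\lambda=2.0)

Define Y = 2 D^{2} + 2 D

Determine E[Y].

E[Y] = 2*E[D²] + 2*E[D]
E[D] = 0.5
E[D²] = Var(D) + (E[D])² = 0.25 + 0.25 = 0.5
E[Y] = 2*0.5 + 2*0.5 = 2

2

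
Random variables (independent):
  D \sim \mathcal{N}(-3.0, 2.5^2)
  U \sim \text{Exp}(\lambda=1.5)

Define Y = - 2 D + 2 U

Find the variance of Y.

For independent RVs: Var(aX + bY) = a²Var(X) + b²Var(Y)
Var(D) = 6.25
Var(U) = 0.44444444
Var(Y) = (-2)²*6.25 + 2²*0.44444444
= 4*6.25 + 4*0.44444444 = 26.777778

26.777778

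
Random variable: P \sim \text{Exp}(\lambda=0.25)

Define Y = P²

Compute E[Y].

E[P²] = Var(P) + (E[P])² = 16 + 16 = 32

32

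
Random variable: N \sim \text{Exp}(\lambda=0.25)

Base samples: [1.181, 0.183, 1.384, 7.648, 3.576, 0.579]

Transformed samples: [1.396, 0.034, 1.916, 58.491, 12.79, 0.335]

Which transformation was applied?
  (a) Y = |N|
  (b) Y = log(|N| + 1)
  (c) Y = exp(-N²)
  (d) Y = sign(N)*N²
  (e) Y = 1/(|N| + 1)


Checking option (d) Y = sign(N)*N²:
  N = 1.181 -> Y = 1.396 ✓
  N = 0.183 -> Y = 0.034 ✓
  N = 1.384 -> Y = 1.916 ✓
All samples match this transformation.

(d) sign(N)*N²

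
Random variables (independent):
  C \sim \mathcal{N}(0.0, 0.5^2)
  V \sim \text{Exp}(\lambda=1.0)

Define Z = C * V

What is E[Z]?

For independent RVs: E[XY] = E[X]*E[Y]
E[C] = 0
E[V] = 1
E[Z] = 0 * 1 = 0

0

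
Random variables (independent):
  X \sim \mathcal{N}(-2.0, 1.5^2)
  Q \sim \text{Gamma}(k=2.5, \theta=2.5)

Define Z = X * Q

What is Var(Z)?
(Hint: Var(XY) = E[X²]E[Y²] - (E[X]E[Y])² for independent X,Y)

Var(XY) = E[X²]E[Y²] - (E[X]E[Y])²
E[X] = -2, Var(X) = 2.25
E[Q] = 6.25, Var(Q) = 15.625
E[X²] = 2.25 + (-2)² = 6.25
E[Q²] = 15.625 + 6.25² = 54.6875
Var(Z) = 6.25*54.6875 - (-2*6.25)²
= 341.79688 - 156.25 = 185.54688

185.54688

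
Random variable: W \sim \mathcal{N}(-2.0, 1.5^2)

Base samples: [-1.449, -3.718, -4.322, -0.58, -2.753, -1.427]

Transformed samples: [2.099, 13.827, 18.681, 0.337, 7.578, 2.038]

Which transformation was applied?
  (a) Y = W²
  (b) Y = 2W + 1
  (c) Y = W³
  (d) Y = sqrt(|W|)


Checking option (a) Y = W²:
  W = -1.449 -> Y = 2.099 ✓
  W = -3.718 -> Y = 13.827 ✓
  W = -4.322 -> Y = 18.681 ✓
All samples match this transformation.

(a) W²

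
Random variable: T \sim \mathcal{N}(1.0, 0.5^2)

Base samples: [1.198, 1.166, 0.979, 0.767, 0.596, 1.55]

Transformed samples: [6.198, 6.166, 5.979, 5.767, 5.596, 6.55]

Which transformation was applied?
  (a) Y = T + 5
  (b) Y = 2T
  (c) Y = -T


Checking option (a) Y = T + 5:
  T = 1.198 -> Y = 6.198 ✓
  T = 1.166 -> Y = 6.166 ✓
  T = 0.979 -> Y = 5.979 ✓
All samples match this transformation.

(a) T + 5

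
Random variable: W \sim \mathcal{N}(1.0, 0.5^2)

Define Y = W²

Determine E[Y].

Using E[X²] = Var(X) + (E[X])²:
E[W] = 1
Var(W) = 0.5^2 = 0.25
E[W²] = 0.25 + 1² = 0.25 + 1 = 1.25

1.25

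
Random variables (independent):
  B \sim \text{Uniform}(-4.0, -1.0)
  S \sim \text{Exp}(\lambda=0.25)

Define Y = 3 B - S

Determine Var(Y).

For independent RVs: Var(aX + bY) = a²Var(X) + b²Var(Y)
Var(B) = 0.75
Var(S) = 16
Var(Y) = 3²*0.75 + (-1)²*16
= 9*0.75 + 1*16 = 22.75

22.75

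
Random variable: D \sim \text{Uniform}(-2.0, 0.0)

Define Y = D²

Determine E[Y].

Using E[X²] = Var(X) + (E[X])²:
E[D] = -1
Var(D) = (0 + 2)^2/12 = 0.33333333
E[D²] = 0.33333333 + (-1)² = 0.33333333 + 1 = 1.3333333

1.3333333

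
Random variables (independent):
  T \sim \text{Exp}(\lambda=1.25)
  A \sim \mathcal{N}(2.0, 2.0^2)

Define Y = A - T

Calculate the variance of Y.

For independent RVs: Var(aX + bY) = a²Var(X) + b²Var(Y)
Var(T) = 0.64
Var(A) = 4
Var(Y) = (-1)²*0.64 + 1²*4
= 1*0.64 + 1*4 = 4.64

4.64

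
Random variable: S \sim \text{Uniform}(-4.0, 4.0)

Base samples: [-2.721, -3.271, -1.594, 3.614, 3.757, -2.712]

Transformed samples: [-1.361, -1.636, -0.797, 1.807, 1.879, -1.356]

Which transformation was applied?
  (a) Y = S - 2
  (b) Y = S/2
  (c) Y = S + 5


Checking option (b) Y = S/2:
  S = -2.721 -> Y = -1.361 ✓
  S = -3.271 -> Y = -1.636 ✓
  S = -1.594 -> Y = -0.797 ✓
All samples match this transformation.

(b) S/2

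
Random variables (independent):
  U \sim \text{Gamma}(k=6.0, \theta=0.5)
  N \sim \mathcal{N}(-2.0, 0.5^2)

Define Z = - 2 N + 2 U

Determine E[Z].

E[Z] = 2*E[U] - 2*E[N]
E[U] = 3
E[N] = -2
E[Z] = 2*3 - 2*(-2) = 10

10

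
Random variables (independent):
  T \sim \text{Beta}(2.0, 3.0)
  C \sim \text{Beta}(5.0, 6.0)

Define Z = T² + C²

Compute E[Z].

E[Z] = E[T²] + E[C²]
E[T²] = Var(T) + E[T]² = 0.04 + 0.16 = 0.2
E[C²] = Var(C) + E[C]² = 0.020661157 + 0.20661157 = 0.22727273
E[Z] = 0.2 + 0.22727273 = 0.42727273

0.42727273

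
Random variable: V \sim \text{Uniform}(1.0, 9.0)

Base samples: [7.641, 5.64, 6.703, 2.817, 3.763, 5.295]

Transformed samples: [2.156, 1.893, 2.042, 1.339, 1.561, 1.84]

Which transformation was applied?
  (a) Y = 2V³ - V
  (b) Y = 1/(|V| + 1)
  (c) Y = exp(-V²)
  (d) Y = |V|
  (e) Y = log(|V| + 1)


Checking option (e) Y = log(|V| + 1):
  V = 7.641 -> Y = 2.156 ✓
  V = 5.64 -> Y = 1.893 ✓
  V = 6.703 -> Y = 2.042 ✓
All samples match this transformation.

(e) log(|V| + 1)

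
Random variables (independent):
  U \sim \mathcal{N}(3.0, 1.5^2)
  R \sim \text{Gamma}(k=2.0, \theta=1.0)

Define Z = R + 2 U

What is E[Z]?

E[Z] = 2*E[U] + 1*E[R]
E[U] = 3
E[R] = 2
E[Z] = 2*3 + 1*2 = 8

8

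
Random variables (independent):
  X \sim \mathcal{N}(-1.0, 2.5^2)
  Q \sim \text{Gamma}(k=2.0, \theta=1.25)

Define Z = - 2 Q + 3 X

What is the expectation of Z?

E[Z] = 3*E[X] - 2*E[Q]
E[X] = -1
E[Q] = 2.5
E[Z] = 3*(-1) - 2*2.5 = -8

-8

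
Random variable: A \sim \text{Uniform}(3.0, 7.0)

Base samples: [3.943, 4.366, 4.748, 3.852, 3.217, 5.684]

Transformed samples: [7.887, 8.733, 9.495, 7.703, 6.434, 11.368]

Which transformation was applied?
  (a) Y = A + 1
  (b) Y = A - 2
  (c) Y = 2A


Checking option (c) Y = 2A:
  A = 3.943 -> Y = 7.887 ✓
  A = 4.366 -> Y = 8.733 ✓
  A = 4.748 -> Y = 9.495 ✓
All samples match this transformation.

(c) 2A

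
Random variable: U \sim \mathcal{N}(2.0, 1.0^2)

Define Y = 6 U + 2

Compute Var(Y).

For Y = aU + b: Var(Y) = a² * Var(U)
Var(U) = 1.0^2 = 1
Var(Y) = 6² * 1 = 36 * 1 = 36

36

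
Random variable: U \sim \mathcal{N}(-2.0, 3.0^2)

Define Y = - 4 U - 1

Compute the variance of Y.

For Y = aU + b: Var(Y) = a² * Var(U)
Var(U) = 3.0^2 = 9
Var(Y) = (-4)² * 9 = 16 * 9 = 144

144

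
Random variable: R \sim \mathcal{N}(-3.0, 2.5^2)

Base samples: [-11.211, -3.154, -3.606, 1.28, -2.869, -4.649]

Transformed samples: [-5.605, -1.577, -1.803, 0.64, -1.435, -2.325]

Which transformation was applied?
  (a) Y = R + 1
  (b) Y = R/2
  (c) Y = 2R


Checking option (b) Y = R/2:
  R = -11.211 -> Y = -5.605 ✓
  R = -3.154 -> Y = -1.577 ✓
  R = -3.606 -> Y = -1.803 ✓
All samples match this transformation.

(b) R/2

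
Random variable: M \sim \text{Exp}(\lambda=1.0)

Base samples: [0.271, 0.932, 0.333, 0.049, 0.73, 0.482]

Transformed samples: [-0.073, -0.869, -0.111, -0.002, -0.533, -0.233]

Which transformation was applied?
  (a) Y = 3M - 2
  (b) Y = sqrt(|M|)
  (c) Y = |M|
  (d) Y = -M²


Checking option (d) Y = -M²:
  M = 0.271 -> Y = -0.073 ✓
  M = 0.932 -> Y = -0.869 ✓
  M = 0.333 -> Y = -0.111 ✓
All samples match this transformation.

(d) -M²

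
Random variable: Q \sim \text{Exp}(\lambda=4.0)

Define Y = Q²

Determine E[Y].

E[Q²] = Var(Q) + (E[Q])² = 0.0625 + 0.0625 = 0.125

0.125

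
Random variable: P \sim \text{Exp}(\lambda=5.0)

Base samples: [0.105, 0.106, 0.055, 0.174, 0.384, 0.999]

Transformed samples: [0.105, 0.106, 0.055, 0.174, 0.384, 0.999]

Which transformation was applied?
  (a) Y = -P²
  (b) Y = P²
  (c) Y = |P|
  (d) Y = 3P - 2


Checking option (c) Y = |P|:
  P = 0.105 -> Y = 0.105 ✓
  P = 0.106 -> Y = 0.106 ✓
  P = 0.055 -> Y = 0.055 ✓
All samples match this transformation.

(c) |P|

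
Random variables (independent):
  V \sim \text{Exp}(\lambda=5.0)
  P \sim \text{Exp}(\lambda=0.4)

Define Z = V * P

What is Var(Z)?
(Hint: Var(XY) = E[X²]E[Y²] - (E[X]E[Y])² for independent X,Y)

Var(XY) = E[X²]E[Y²] - (E[X]E[Y])²
E[V] = 0.2, Var(V) = 0.04
E[P] = 2.5, Var(P) = 6.25
E[V²] = 0.04 + 0.2² = 0.08
E[P²] = 6.25 + 2.5² = 12.5
Var(Z) = 0.08*12.5 - (0.2*2.5)²
= 1 - 0.25 = 0.75

0.75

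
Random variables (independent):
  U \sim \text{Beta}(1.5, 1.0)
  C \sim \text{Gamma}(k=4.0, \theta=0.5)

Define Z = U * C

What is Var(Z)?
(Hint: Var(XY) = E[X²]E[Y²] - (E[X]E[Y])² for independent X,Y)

Var(XY) = E[X²]E[Y²] - (E[X]E[Y])²
E[U] = 0.6, Var(U) = 0.068571429
E[C] = 2, Var(C) = 1
E[U²] = 0.068571429 + 0.6² = 0.42857143
E[C²] = 1 + 2² = 5
Var(Z) = 0.42857143*5 - (0.6*2)²
= 2.1428571 - 1.44 = 0.70285714

0.70285714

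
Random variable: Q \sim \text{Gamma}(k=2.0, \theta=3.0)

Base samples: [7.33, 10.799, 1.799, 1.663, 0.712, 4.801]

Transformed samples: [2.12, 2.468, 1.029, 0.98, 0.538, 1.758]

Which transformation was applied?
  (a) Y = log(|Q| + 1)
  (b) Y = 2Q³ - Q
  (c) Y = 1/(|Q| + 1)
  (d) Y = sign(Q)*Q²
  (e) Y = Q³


Checking option (a) Y = log(|Q| + 1):
  Q = 7.33 -> Y = 2.12 ✓
  Q = 10.799 -> Y = 2.468 ✓
  Q = 1.799 -> Y = 1.029 ✓
All samples match this transformation.

(a) log(|Q| + 1)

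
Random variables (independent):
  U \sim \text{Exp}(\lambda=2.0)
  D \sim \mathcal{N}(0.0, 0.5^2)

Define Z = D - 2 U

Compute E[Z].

E[Z] = -2*E[U] + 1*E[D]
E[U] = 0.5
E[D] = 0
E[Z] = -2*0.5 + 1*0 = -1

-1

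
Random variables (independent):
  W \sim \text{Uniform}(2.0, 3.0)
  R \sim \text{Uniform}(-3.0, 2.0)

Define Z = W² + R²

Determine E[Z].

E[Z] = E[W²] + E[R²]
E[W²] = Var(W) + E[W]² = 0.083333333 + 6.25 = 6.3333333
E[R²] = Var(R) + E[R]² = 2.0833333 + 0.25 = 2.3333333
E[Z] = 6.3333333 + 2.3333333 = 8.6666667

8.6666667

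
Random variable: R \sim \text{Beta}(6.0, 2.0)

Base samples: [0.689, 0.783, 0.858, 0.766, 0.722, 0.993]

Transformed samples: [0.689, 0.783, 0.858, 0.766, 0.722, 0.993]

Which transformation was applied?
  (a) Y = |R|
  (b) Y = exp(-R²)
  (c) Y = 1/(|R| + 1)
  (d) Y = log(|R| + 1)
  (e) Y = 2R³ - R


Checking option (a) Y = |R|:
  R = 0.689 -> Y = 0.689 ✓
  R = 0.783 -> Y = 0.783 ✓
  R = 0.858 -> Y = 0.858 ✓
All samples match this transformation.

(a) |R|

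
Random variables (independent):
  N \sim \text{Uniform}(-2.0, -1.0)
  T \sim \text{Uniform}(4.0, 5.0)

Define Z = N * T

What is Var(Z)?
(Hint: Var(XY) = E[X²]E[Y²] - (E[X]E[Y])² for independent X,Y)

Var(XY) = E[X²]E[Y²] - (E[X]E[Y])²
E[N] = -1.5, Var(N) = 0.083333333
E[T] = 4.5, Var(T) = 0.083333333
E[N²] = 0.083333333 + (-1.5)² = 2.3333333
E[T²] = 0.083333333 + 4.5² = 20.333333
Var(Z) = 2.3333333*20.333333 - (-1.5*4.5)²
= 47.444444 - 45.5625 = 1.8819444

1.8819444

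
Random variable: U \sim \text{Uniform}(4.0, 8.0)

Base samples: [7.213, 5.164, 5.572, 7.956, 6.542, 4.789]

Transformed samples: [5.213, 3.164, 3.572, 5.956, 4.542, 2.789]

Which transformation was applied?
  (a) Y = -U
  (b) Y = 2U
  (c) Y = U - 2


Checking option (c) Y = U - 2:
  U = 7.213 -> Y = 5.213 ✓
  U = 5.164 -> Y = 3.164 ✓
  U = 5.572 -> Y = 3.572 ✓
All samples match this transformation.

(c) U - 2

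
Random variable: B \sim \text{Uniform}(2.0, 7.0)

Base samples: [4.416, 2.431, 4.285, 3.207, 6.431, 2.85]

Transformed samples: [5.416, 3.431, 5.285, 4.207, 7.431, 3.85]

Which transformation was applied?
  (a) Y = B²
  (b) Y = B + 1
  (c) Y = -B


Checking option (b) Y = B + 1:
  B = 4.416 -> Y = 5.416 ✓
  B = 2.431 -> Y = 3.431 ✓
  B = 4.285 -> Y = 5.285 ✓
All samples match this transformation.

(b) B + 1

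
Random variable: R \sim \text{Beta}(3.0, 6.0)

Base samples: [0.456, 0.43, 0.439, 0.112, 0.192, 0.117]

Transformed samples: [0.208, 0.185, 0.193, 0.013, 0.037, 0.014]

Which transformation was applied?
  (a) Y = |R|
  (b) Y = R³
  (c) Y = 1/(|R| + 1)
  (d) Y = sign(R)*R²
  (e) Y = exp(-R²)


Checking option (d) Y = sign(R)*R²:
  R = 0.456 -> Y = 0.208 ✓
  R = 0.43 -> Y = 0.185 ✓
  R = 0.439 -> Y = 0.193 ✓
All samples match this transformation.

(d) sign(R)*R²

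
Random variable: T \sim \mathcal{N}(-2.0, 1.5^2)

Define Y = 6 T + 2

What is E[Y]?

For Y = 6T + 2:
E[Y] = 6 * E[T] + 2
E[T] = -2.0 = -2
E[Y] = 6 * (-2) + 2 = -10

-10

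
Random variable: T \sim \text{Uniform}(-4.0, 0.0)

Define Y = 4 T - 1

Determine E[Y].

For Y = 4T - 1:
E[Y] = 4 * E[T] - 1
E[T] = (-4 + 0)/2 = -2
E[Y] = 4 * (-2) - 1 = -9

-9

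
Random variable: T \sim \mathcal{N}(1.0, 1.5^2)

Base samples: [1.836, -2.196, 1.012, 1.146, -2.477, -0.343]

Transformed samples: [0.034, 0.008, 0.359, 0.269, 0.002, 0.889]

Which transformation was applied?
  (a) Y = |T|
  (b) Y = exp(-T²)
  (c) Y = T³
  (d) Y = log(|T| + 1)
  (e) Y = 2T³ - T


Checking option (b) Y = exp(-T²):
  T = 1.836 -> Y = 0.034 ✓
  T = -2.196 -> Y = 0.008 ✓
  T = 1.012 -> Y = 0.359 ✓
All samples match this transformation.

(b) exp(-T²)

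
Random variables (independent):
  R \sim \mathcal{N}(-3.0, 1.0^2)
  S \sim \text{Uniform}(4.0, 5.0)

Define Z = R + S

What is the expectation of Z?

E[Z] = 1*E[R] + 1*E[S]
E[R] = -3
E[S] = 4.5
E[Z] = 1*(-3) + 1*4.5 = 1.5

1.5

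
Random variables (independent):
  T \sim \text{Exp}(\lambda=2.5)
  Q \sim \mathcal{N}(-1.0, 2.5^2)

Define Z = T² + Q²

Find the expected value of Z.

E[Z] = E[T²] + E[Q²]
E[T²] = Var(T) + E[T]² = 0.16 + 0.16 = 0.32
E[Q²] = Var(Q) + E[Q]² = 6.25 + 1 = 7.25
E[Z] = 0.32 + 7.25 = 7.57

7.57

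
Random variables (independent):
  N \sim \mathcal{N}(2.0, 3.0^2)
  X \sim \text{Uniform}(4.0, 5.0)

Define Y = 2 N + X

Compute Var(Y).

For independent RVs: Var(aX + bY) = a²Var(X) + b²Var(Y)
Var(N) = 9
Var(X) = 0.083333333
Var(Y) = 2²*9 + 1²*0.083333333
= 4*9 + 1*0.083333333 = 36.083333

36.083333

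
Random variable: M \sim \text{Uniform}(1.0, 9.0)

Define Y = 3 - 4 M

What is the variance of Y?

For Y = aM + b: Var(Y) = a² * Var(M)
Var(M) = (9 - 1)^2/12 = 5.3333333
Var(Y) = (-4)² * 5.3333333 = 16 * 5.3333333 = 85.333333

85.333333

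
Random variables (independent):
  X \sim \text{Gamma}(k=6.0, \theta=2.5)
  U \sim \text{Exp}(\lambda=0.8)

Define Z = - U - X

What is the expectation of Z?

E[Z] = -1*E[X] - 1*E[U]
E[X] = 15
E[U] = 1.25
E[Z] = -1*15 - 1*1.25 = -16.25

-16.25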